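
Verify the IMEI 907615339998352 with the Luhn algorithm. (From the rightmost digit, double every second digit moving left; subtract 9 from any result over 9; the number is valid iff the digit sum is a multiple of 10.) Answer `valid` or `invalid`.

valid

From the right, keep odd positions and double even positions (subtract 9 from any doubled value over 9):
  doubled (positions 2,4,...): 1 7 9 6 1 3 0 → sum 27
  kept (positions 1,3,...): 2 3 9 9 3 1 7 9 → sum 43
Total = 70.
70 mod 10 = 0, so the number is valid.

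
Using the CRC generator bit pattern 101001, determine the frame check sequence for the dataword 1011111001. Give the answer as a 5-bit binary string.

Append 5 zeros: 101111100100000. Divide by 101001 (XOR where the leading bit is 1):
  pos 0: 101111 XOR 101001 = 000110
  pos 3: 110100 XOR 101001 = 011101
  pos 4: 111011 XOR 101001 = 010010
  pos 5: 100100 XOR 101001 = 001101
  pos 7: 110100 XOR 101001 = 011101
  pos 8: 111010 XOR 101001 = 010011
  pos 9: 100110 XOR 101001 = 001111
Remainder (last 5 bits) = 01111. This is the CRC / FCS.

01111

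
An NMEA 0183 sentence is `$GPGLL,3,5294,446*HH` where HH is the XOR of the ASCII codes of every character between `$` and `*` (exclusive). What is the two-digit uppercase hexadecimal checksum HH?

73

XOR the ASCII codes of the payload characters:
  'G' = 0x47 → acc = 0x47
  'P' = 0x50 → acc = 0x17
  'G' = 0x47 → acc = 0x50
  'L' = 0x4C → acc = 0x1C
  'L' = 0x4C → acc = 0x50
  ',' = 0x2C → acc = 0x7C
  '3' = 0x33 → acc = 0x4F
  ',' = 0x2C → acc = 0x63
  '5' = 0x35 → acc = 0x56
  '2' = 0x32 → acc = 0x64
  '9' = 0x39 → acc = 0x5D
  '4' = 0x34 → acc = 0x69
  ',' = 0x2C → acc = 0x45
  '4' = 0x34 → acc = 0x71
  '4' = 0x34 → acc = 0x45
  '6' = 0x36 → acc = 0x73
Checksum = 0x73.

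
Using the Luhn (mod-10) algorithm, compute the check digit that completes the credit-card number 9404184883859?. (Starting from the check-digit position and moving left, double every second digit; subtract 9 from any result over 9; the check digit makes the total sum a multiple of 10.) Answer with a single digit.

Partial digits right→left: 9 5 8 3 8 8 4 8 1 4 0 4 9
Double every second digit counting from the check-digit position (so the 1st, 3rd, 5th, ... of the partial from the right).
  doubled (with −9 where >9): 9 7 7 8 2 0 9 → sum 42
  kept as-is: 5 3 8 8 4 4 → sum 32
Total = 42 + 32 = 74.
Check digit = (10 − (74 mod 10)) mod 10 = 6.

6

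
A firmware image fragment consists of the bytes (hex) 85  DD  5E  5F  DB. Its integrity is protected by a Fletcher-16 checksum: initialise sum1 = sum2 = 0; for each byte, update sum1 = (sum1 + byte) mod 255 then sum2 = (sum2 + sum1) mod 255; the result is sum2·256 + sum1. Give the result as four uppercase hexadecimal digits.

Running sums (mod 255):
  after byte 0 (85): sum1=133, sum2=133
  after byte 1 (DD): sum1=99, sum2=232
  after byte 2 (5E): sum1=193, sum2=170
  after byte 3 (5F): sum1=33, sum2=203
  after byte 4 (DB): sum1=252, sum2=200
Checksum = sum2·256 + sum1 = 200·256 + 252 = 51452 = 0xC8FC.

C8FC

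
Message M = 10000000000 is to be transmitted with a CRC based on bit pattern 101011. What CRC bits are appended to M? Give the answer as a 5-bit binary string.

Append 5 zeros: 1000000000000000. Divide by 101011 (XOR where the leading bit is 1):
  pos 0: 100000 XOR 101011 = 001011
  pos 2: 101100 XOR 101011 = 000111
  pos 5: 111000 XOR 101011 = 010011
  pos 6: 100110 XOR 101011 = 001101
  pos 8: 110100 XOR 101011 = 011111
  pos 9: 111110 XOR 101011 = 010101
  pos 10: 101010 XOR 101011 = 000001
Remainder (last 5 bits) = 00001. This is the CRC / FCS.

00001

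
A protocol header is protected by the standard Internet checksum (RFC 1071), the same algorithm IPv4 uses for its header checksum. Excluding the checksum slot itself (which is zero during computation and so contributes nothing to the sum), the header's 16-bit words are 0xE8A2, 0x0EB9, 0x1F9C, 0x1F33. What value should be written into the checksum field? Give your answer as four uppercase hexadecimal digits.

One's-complement addition (fold any carry out of bit 15 back into bit 0):
  0xE8A2 + 0x0EB9 = 0x0F75B
  0xF75B + 0x1F9C = 0x116F7 → wrap carry → 0x16F8
  0x16F8 + 0x1F33 = 0x0362B
One's-complement sum = 0x362B.
Checksum = ~0x362B & 0xFFFF = 0xC9D4.

C9D4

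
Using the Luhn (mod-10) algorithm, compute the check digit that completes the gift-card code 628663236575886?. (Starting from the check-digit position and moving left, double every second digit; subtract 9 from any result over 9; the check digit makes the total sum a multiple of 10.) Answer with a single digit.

Partial digits right→left: 6 8 8 5 7 5 6 3 2 3 6 6 8 2 6
Double every second digit counting from the check-digit position (so the 1st, 3rd, 5th, ... of the partial from the right).
  doubled (with −9 where >9): 3 7 5 3 4 3 7 3 → sum 35
  kept as-is: 8 5 5 3 3 6 2 → sum 32
Total = 35 + 32 = 67.
Check digit = (10 − (67 mod 10)) mod 10 = 3.

3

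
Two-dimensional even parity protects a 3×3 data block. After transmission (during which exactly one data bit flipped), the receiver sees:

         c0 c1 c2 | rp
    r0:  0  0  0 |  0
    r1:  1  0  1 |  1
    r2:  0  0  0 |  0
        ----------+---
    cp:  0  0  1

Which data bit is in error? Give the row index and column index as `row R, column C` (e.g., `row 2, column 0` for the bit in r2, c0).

row 1, column 0

Recompute each row's even parity and compare to rp:
  r0: data parity 0, sent rp 0 → ok
  r1: data parity 0, sent rp 1 → mismatch
  r2: data parity 0, sent rp 0 → ok
Recompute each column's even parity and compare to cp:
  c0: data parity 1, sent cp 0 → mismatch
  c1: data parity 0, sent cp 0 → ok
  c2: data parity 1, sent cp 1 → ok
Exactly one row (r1) and one column (c0) fail → the flipped bit is at their intersection.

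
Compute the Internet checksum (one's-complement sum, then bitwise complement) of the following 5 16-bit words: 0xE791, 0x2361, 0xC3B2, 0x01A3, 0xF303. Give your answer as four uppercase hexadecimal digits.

3CB3

One's-complement addition (fold any carry out of bit 15 back into bit 0):
  0xE791 + 0x2361 = 0x10AF2 → wrap carry → 0x0AF3
  0x0AF3 + 0xC3B2 = 0x0CEA5
  0xCEA5 + 0x01A3 = 0x0D048
  0xD048 + 0xF303 = 0x1C34B → wrap carry → 0xC34C
One's-complement sum = 0xC34C.
Checksum = ~0xC34C & 0xFFFF = 0x3CB3.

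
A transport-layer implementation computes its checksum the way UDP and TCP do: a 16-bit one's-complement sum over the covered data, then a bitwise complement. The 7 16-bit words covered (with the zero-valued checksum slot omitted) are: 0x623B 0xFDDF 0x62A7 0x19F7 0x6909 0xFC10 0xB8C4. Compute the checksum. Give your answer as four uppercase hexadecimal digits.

One's-complement addition (fold any carry out of bit 15 back into bit 0):
  0x623B + 0xFDDF = 0x1601A → wrap carry → 0x601B
  0x601B + 0x62A7 = 0x0C2C2
  0xC2C2 + 0x19F7 = 0x0DCB9
  0xDCB9 + 0x6909 = 0x145C2 → wrap carry → 0x45C3
  0x45C3 + 0xFC10 = 0x141D3 → wrap carry → 0x41D4
  0x41D4 + 0xB8C4 = 0x0FA98
One's-complement sum = 0xFA98.
Checksum = ~0xFA98 & 0xFFFF = 0x0567.

0567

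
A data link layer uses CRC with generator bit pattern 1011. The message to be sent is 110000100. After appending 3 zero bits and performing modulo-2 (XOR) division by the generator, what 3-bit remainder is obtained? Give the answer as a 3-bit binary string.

Append 3 zeros: 110000100000. Divide by 1011 (XOR where the leading bit is 1):
  pos 0: 1100 XOR 1011 = 0111
  pos 1: 1110 XOR 1011 = 0101
  pos 2: 1010 XOR 1011 = 0001
  pos 5: 1100 XOR 1011 = 0111
  pos 6: 1110 XOR 1011 = 0101
  pos 7: 1010 XOR 1011 = 0001
Remainder (last 3 bits) = 010. This is the CRC / FCS.

010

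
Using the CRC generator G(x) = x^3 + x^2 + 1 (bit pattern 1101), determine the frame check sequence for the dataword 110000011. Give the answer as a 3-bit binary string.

000

Append 3 zeros: 110000011000. Divide by 1101 (XOR where the leading bit is 1):
  pos 0: 1100 XOR 1101 = 0001
  pos 3: 1000 XOR 1101 = 0101
  pos 4: 1011 XOR 1101 = 0110
  pos 5: 1101 XOR 1101 = 0000
Remainder (last 3 bits) = 000. This is the CRC / FCS.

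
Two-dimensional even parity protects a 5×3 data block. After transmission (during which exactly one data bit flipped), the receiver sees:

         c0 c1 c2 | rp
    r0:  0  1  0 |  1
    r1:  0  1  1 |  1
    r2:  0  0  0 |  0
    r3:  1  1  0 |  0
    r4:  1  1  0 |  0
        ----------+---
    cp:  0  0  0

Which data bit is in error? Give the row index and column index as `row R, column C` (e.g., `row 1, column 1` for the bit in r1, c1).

row 1, column 2

Recompute each row's even parity and compare to rp:
  r0: data parity 1, sent rp 1 → ok
  r1: data parity 0, sent rp 1 → mismatch
  r2: data parity 0, sent rp 0 → ok
  r3: data parity 0, sent rp 0 → ok
  r4: data parity 0, sent rp 0 → ok
Recompute each column's even parity and compare to cp:
  c0: data parity 0, sent cp 0 → ok
  c1: data parity 0, sent cp 0 → ok
  c2: data parity 1, sent cp 0 → mismatch
Exactly one row (r1) and one column (c2) fail → the flipped bit is at their intersection.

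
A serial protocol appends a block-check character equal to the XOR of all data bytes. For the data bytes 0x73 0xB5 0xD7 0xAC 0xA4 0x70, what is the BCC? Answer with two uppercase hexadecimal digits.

69

XOR the bytes together:
  start with 0x73
  0x73 ⊕ 0xB5 = 0xC6
  0xC6 ⊕ 0xD7 = 0x11
  0x11 ⊕ 0xAC = 0xBD
  0xBD ⊕ 0xA4 = 0x19
  0x19 ⊕ 0x70 = 0x69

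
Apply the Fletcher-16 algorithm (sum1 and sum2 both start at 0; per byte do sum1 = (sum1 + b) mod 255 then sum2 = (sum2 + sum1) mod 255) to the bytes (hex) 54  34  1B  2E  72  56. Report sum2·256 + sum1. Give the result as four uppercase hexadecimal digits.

Running sums (mod 255):
  after byte 0 (54): sum1=84, sum2=84
  after byte 1 (34): sum1=136, sum2=220
  after byte 2 (1B): sum1=163, sum2=128
  after byte 3 (2E): sum1=209, sum2=82
  after byte 4 (72): sum1=68, sum2=150
  after byte 5 (56): sum1=154, sum2=49
Checksum = sum2·256 + sum1 = 49·256 + 154 = 12698 = 0x319A.

319A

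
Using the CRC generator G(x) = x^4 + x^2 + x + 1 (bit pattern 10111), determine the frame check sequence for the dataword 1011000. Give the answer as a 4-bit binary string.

1011

Append 4 zeros: 10110000000. Divide by 10111 (XOR where the leading bit is 1):
  pos 0: 10110 XOR 10111 = 00001
  pos 4: 10000 XOR 10111 = 00111
  pos 6: 11100 XOR 10111 = 01011
Remainder (last 4 bits) = 1011. This is the CRC / FCS.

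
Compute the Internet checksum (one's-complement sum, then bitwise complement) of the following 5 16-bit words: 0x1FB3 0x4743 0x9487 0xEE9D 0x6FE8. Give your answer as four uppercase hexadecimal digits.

A5FB

One's-complement addition (fold any carry out of bit 15 back into bit 0):
  0x1FB3 + 0x4743 = 0x066F6
  0x66F6 + 0x9487 = 0x0FB7D
  0xFB7D + 0xEE9D = 0x1EA1A → wrap carry → 0xEA1B
  0xEA1B + 0x6FE8 = 0x15A03 → wrap carry → 0x5A04
One's-complement sum = 0x5A04.
Checksum = ~0x5A04 & 0xFFFF = 0xA5FB.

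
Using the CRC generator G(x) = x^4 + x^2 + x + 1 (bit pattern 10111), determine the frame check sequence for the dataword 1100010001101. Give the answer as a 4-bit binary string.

Append 4 zeros: 11000100011010000. Divide by 10111 (XOR where the leading bit is 1):
  pos 0: 11000 XOR 10111 = 01111
  pos 1: 11111 XOR 10111 = 01000
  pos 2: 10000 XOR 10111 = 00111
  pos 4: 11100 XOR 10111 = 01011
  pos 5: 10111 XOR 10111 = 00000
  pos 10: 10100 XOR 10111 = 00011
Remainder (last 4 bits) = 1100. This is the CRC / FCS.

1100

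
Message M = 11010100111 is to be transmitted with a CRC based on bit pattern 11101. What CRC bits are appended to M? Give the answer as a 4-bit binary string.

Append 4 zeros: 110101001110000. Divide by 11101 (XOR where the leading bit is 1):
  pos 0: 11010 XOR 11101 = 00111
  pos 2: 11110 XOR 11101 = 00011
  pos 5: 11011 XOR 11101 = 00110
  pos 7: 11010 XOR 11101 = 00111
  pos 9: 11100 XOR 11101 = 00001
Remainder (last 4 bits) = 0010. This is the CRC / FCS.

0010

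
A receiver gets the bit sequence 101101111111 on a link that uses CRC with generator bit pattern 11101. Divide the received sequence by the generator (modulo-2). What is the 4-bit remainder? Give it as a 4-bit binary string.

Modulo-2 division of 101101111111 by 11101:
  pos 0: 10110 XOR 11101 = 01011
  pos 1: 10111 XOR 11101 = 01010
  pos 2: 10101 XOR 11101 = 01000
  pos 3: 10001 XOR 11101 = 01100
  pos 4: 11001 XOR 11101 = 00100
  pos 6: 10011 XOR 11101 = 01110
  pos 7: 11101 XOR 11101 = 00000
Remainder = 0000 (zero — the frame passes the CRC check).

0000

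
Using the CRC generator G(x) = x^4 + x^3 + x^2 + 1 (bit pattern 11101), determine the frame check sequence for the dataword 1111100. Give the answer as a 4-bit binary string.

0001

Append 4 zeros: 11111000000. Divide by 11101 (XOR where the leading bit is 1):
  pos 0: 11111 XOR 11101 = 00010
  pos 3: 10000 XOR 11101 = 01101
  pos 4: 11010 XOR 11101 = 00111
  pos 6: 11100 XOR 11101 = 00001
Remainder (last 4 bits) = 0001. This is the CRC / FCS.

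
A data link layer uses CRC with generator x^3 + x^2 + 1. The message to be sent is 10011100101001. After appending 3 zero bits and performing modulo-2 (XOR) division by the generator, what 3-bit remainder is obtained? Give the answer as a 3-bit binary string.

Append 3 zeros: 10011100101001000. Divide by 1101 (XOR where the leading bit is 1):
  pos 0: 1001 XOR 1101 = 0100
  pos 1: 1001 XOR 1101 = 0100
  pos 2: 1001 XOR 1101 = 0100
  pos 3: 1000 XOR 1101 = 0101
  pos 4: 1010 XOR 1101 = 0111
  pos 5: 1111 XOR 1101 = 0010
  pos 7: 1001 XOR 1101 = 0100
  pos 8: 1000 XOR 1101 = 0101
  pos 9: 1010 XOR 1101 = 0111
  pos 10: 1111 XOR 1101 = 0010
  pos 12: 1000 XOR 1101 = 0101
  pos 13: 1010 XOR 1101 = 0111
Remainder (last 3 bits) = 111. This is the CRC / FCS.

111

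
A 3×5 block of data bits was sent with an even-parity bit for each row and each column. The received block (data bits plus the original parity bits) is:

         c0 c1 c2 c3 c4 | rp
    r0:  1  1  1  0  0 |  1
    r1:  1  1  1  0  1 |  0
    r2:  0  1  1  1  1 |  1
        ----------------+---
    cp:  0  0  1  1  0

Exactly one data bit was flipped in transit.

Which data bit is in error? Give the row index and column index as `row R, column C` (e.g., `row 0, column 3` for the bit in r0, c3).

row 2, column 1

Recompute each row's even parity and compare to rp:
  r0: data parity 1, sent rp 1 → ok
  r1: data parity 0, sent rp 0 → ok
  r2: data parity 0, sent rp 1 → mismatch
Recompute each column's even parity and compare to cp:
  c0: data parity 0, sent cp 0 → ok
  c1: data parity 1, sent cp 0 → mismatch
  c2: data parity 1, sent cp 1 → ok
  c3: data parity 1, sent cp 1 → ok
  c4: data parity 0, sent cp 0 → ok
Exactly one row (r2) and one column (c1) fail → the flipped bit is at their intersection.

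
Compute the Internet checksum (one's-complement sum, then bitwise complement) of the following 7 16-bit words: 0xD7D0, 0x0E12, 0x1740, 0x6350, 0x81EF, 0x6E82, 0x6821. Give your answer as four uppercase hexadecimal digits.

One's-complement addition (fold any carry out of bit 15 back into bit 0):
  0xD7D0 + 0x0E12 = 0x0E5E2
  0xE5E2 + 0x1740 = 0x0FD22
  0xFD22 + 0x6350 = 0x16072 → wrap carry → 0x6073
  0x6073 + 0x81EF = 0x0E262
  0xE262 + 0x6E82 = 0x150E4 → wrap carry → 0x50E5
  0x50E5 + 0x6821 = 0x0B906
One's-complement sum = 0xB906.
Checksum = ~0xB906 & 0xFFFF = 0x46F9.

46F9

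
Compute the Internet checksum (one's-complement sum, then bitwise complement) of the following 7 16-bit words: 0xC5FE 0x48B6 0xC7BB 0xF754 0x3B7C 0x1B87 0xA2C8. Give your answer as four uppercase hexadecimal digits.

One's-complement addition (fold any carry out of bit 15 back into bit 0):
  0xC5FE + 0x48B6 = 0x10EB4 → wrap carry → 0x0EB5
  0x0EB5 + 0xC7BB = 0x0D670
  0xD670 + 0xF754 = 0x1CDC4 → wrap carry → 0xCDC5
  0xCDC5 + 0x3B7C = 0x10941 → wrap carry → 0x0942
  0x0942 + 0x1B87 = 0x024C9
  0x24C9 + 0xA2C8 = 0x0C791
One's-complement sum = 0xC791.
Checksum = ~0xC791 & 0xFFFF = 0x386E.

386E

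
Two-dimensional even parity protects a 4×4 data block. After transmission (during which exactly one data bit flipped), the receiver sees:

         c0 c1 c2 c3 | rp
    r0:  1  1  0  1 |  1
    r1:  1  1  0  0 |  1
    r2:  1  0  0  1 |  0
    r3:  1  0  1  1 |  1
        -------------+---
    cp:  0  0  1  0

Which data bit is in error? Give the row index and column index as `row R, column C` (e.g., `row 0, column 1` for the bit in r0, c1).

Recompute each row's even parity and compare to rp:
  r0: data parity 1, sent rp 1 → ok
  r1: data parity 0, sent rp 1 → mismatch
  r2: data parity 0, sent rp 0 → ok
  r3: data parity 1, sent rp 1 → ok
Recompute each column's even parity and compare to cp:
  c0: data parity 0, sent cp 0 → ok
  c1: data parity 0, sent cp 0 → ok
  c2: data parity 1, sent cp 1 → ok
  c3: data parity 1, sent cp 0 → mismatch
Exactly one row (r1) and one column (c3) fail → the flipped bit is at their intersection.

row 1, column 3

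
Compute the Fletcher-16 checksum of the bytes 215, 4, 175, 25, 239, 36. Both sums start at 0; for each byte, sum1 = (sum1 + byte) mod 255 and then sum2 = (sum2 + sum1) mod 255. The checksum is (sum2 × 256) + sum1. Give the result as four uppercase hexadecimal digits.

Running sums (mod 255):
  after byte 0 (215): sum1=215, sum2=215
  after byte 1 (4): sum1=219, sum2=179
  after byte 2 (175): sum1=139, sum2=63
  after byte 3 (25): sum1=164, sum2=227
  after byte 4 (239): sum1=148, sum2=120
  after byte 5 (36): sum1=184, sum2=49
Checksum = sum2·256 + sum1 = 49·256 + 184 = 12728 = 0x31B8.

31B8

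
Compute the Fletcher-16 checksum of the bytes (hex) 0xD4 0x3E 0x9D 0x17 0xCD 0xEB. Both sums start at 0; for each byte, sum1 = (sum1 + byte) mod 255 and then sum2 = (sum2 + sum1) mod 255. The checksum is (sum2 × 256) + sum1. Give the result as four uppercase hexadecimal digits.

Running sums (mod 255):
  after byte 0 (0xD4): sum1=212, sum2=212
  after byte 1 (0x3E): sum1=19, sum2=231
  after byte 2 (0x9D): sum1=176, sum2=152
  after byte 3 (0x17): sum1=199, sum2=96
  after byte 4 (0xCD): sum1=149, sum2=245
  after byte 5 (0xEB): sum1=129, sum2=119
Checksum = sum2·256 + sum1 = 119·256 + 129 = 30593 = 0x7781.

7781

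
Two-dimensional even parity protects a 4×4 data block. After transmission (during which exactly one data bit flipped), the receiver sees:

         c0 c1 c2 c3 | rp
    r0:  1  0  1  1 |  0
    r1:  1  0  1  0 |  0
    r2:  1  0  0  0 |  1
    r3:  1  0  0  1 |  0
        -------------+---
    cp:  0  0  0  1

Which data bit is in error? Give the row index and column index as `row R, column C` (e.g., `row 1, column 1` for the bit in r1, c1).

Recompute each row's even parity and compare to rp:
  r0: data parity 1, sent rp 0 → mismatch
  r1: data parity 0, sent rp 0 → ok
  r2: data parity 1, sent rp 1 → ok
  r3: data parity 0, sent rp 0 → ok
Recompute each column's even parity and compare to cp:
  c0: data parity 0, sent cp 0 → ok
  c1: data parity 0, sent cp 0 → ok
  c2: data parity 0, sent cp 0 → ok
  c3: data parity 0, sent cp 1 → mismatch
Exactly one row (r0) and one column (c3) fail → the flipped bit is at their intersection.

row 0, column 3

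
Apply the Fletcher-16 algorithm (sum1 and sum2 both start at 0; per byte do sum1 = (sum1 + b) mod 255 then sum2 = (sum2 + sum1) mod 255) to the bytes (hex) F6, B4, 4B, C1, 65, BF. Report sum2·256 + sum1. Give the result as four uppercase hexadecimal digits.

4EDD

Running sums (mod 255):
  after byte 0 (F6): sum1=246, sum2=246
  after byte 1 (B4): sum1=171, sum2=162
  after byte 2 (4B): sum1=246, sum2=153
  after byte 3 (C1): sum1=184, sum2=82
  after byte 4 (65): sum1=30, sum2=112
  after byte 5 (BF): sum1=221, sum2=78
Checksum = sum2·256 + sum1 = 78·256 + 221 = 20189 = 0x4EDD.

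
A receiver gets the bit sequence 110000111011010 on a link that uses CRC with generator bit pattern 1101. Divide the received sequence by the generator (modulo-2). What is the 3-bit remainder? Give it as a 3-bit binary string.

Modulo-2 division of 110000111011010 by 1101:
  pos 0: 1100 XOR 1101 = 0001
  pos 3: 1001 XOR 1101 = 0100
  pos 4: 1001 XOR 1101 = 0100
  pos 5: 1001 XOR 1101 = 0100
  pos 6: 1000 XOR 1101 = 0101
  pos 7: 1011 XOR 1101 = 0110
  pos 8: 1101 XOR 1101 = 0000
Remainder = 010 (nonzero — an error is detected).

010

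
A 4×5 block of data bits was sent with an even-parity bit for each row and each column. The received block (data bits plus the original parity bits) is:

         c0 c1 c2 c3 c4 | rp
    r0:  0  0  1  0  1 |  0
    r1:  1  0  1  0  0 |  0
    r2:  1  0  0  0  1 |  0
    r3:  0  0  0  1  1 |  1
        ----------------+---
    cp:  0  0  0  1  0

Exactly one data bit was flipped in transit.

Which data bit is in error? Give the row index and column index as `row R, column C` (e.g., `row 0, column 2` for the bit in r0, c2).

Recompute each row's even parity and compare to rp:
  r0: data parity 0, sent rp 0 → ok
  r1: data parity 0, sent rp 0 → ok
  r2: data parity 0, sent rp 0 → ok
  r3: data parity 0, sent rp 1 → mismatch
Recompute each column's even parity and compare to cp:
  c0: data parity 0, sent cp 0 → ok
  c1: data parity 0, sent cp 0 → ok
  c2: data parity 0, sent cp 0 → ok
  c3: data parity 1, sent cp 1 → ok
  c4: data parity 1, sent cp 0 → mismatch
Exactly one row (r3) and one column (c4) fail → the flipped bit is at their intersection.

row 3, column 4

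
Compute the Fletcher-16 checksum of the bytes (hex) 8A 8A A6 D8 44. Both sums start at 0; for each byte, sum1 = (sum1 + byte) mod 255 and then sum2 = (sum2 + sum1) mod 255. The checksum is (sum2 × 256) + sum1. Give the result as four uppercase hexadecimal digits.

C8D8

Running sums (mod 255):
  after byte 0 (8A): sum1=138, sum2=138
  after byte 1 (8A): sum1=21, sum2=159
  after byte 2 (A6): sum1=187, sum2=91
  after byte 3 (D8): sum1=148, sum2=239
  after byte 4 (44): sum1=216, sum2=200
Checksum = sum2·256 + sum1 = 200·256 + 216 = 51416 = 0xC8D8.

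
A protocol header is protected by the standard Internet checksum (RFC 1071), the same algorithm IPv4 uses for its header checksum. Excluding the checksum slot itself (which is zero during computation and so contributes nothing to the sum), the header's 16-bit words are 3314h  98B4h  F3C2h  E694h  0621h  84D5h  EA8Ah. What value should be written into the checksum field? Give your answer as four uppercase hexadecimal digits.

One's-complement addition (fold any carry out of bit 15 back into bit 0):
  0x3314 + 0x98B4 = 0x0CBC8
  0xCBC8 + 0xF3C2 = 0x1BF8A → wrap carry → 0xBF8B
  0xBF8B + 0xE694 = 0x1A61F → wrap carry → 0xA620
  0xA620 + 0x0621 = 0x0AC41
  0xAC41 + 0x84D5 = 0x13116 → wrap carry → 0x3117
  0x3117 + 0xEA8A = 0x11BA1 → wrap carry → 0x1BA2
One's-complement sum = 0x1BA2.
Checksum = ~0x1BA2 & 0xFFFF = 0xE45D.

E45D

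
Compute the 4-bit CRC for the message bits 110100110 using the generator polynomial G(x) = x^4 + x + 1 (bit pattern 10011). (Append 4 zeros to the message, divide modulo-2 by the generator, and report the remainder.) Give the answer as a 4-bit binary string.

Append 4 zeros: 1101001100000. Divide by 10011 (XOR where the leading bit is 1):
  pos 0: 11010 XOR 10011 = 01001
  pos 1: 10010 XOR 10011 = 00001
  pos 5: 11100 XOR 10011 = 01111
  pos 6: 11110 XOR 10011 = 01101
  pos 7: 11010 XOR 10011 = 01001
  pos 8: 10010 XOR 10011 = 00001
Remainder (last 4 bits) = 0001. This is the CRC / FCS.

0001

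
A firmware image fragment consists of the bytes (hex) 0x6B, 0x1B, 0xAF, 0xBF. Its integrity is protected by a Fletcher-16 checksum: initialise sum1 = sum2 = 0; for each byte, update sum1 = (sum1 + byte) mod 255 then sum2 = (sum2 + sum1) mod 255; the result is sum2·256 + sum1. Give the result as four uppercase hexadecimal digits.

1EF5

Running sums (mod 255):
  after byte 0 (0x6B): sum1=107, sum2=107
  after byte 1 (0x1B): sum1=134, sum2=241
  after byte 2 (0xAF): sum1=54, sum2=40
  after byte 3 (0xBF): sum1=245, sum2=30
Checksum = sum2·256 + sum1 = 30·256 + 245 = 7925 = 0x1EF5.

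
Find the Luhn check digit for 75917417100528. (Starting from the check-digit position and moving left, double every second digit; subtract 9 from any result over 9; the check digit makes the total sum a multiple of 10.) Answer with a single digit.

9

Partial digits right→left: 8 2 5 0 0 1 7 1 4 7 1 9 5 7
Double every second digit counting from the check-digit position (so the 1st, 3rd, 5th, ... of the partial from the right).
  doubled (with −9 where >9): 7 1 0 5 8 2 1 → sum 24
  kept as-is: 2 0 1 1 7 9 7 → sum 27
Total = 24 + 27 = 51.
Check digit = (10 − (51 mod 10)) mod 10 = 9.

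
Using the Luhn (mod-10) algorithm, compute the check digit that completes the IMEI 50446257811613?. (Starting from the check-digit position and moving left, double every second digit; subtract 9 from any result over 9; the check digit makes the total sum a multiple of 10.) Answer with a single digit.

2

Partial digits right→left: 3 1 6 1 1 8 7 5 2 6 4 4 0 5
Double every second digit counting from the check-digit position (so the 1st, 3rd, 5th, ... of the partial from the right).
  doubled (with −9 where >9): 6 3 2 5 4 8 0 → sum 28
  kept as-is: 1 1 8 5 6 4 5 → sum 30
Total = 28 + 30 = 58.
Check digit = (10 − (58 mod 10)) mod 10 = 2.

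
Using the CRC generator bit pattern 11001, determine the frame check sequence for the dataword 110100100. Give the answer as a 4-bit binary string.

Append 4 zeros: 1101001000000. Divide by 11001 (XOR where the leading bit is 1):
  pos 0: 11010 XOR 11001 = 00011
  pos 3: 11010 XOR 11001 = 00011
  pos 6: 11000 XOR 11001 = 00001
Remainder (last 4 bits) = 0100. This is the CRC / FCS.

0100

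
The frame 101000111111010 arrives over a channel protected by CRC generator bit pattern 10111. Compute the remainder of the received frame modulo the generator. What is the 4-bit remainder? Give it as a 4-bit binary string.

0100

Modulo-2 division of 101000111111010 by 10111:
  pos 0: 10100 XOR 10111 = 00011
  pos 3: 11011 XOR 10111 = 01100
  pos 4: 11001 XOR 10111 = 01110
  pos 5: 11101 XOR 10111 = 01010
  pos 6: 10101 XOR 10111 = 00010
  pos 9: 10101 XOR 10111 = 00010
Remainder = 0100 (nonzero — an error is detected).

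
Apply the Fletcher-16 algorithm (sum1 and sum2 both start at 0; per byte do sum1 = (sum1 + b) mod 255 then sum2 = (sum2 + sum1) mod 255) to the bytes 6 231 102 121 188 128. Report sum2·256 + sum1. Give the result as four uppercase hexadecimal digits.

AB0B

Running sums (mod 255):
  after byte 0 (6): sum1=6, sum2=6
  after byte 1 (231): sum1=237, sum2=243
  after byte 2 (102): sum1=84, sum2=72
  after byte 3 (121): sum1=205, sum2=22
  after byte 4 (188): sum1=138, sum2=160
  after byte 5 (128): sum1=11, sum2=171
Checksum = sum2·256 + sum1 = 171·256 + 11 = 43787 = 0xAB0B.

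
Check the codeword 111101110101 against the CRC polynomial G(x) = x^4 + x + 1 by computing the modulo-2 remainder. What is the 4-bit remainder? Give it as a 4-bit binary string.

Modulo-2 division of 111101110101 by 10011:
  pos 0: 11110 XOR 10011 = 01101
  pos 1: 11011 XOR 10011 = 01000
  pos 2: 10001 XOR 10011 = 00010
  pos 5: 10101 XOR 10011 = 00110
  pos 7: 11001 XOR 10011 = 01010
Remainder = 1010 (nonzero — an error is detected).

1010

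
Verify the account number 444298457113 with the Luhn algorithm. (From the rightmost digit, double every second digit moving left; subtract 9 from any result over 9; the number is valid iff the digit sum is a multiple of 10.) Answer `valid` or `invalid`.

invalid

From the right, keep odd positions and double even positions (subtract 9 from any doubled value over 9):
  doubled (positions 2,4,...): 2 5 8 9 8 8 → sum 40
  kept (positions 1,3,...): 3 1 5 8 2 4 → sum 23
Total = 63.
63 mod 10 = 3, so the number is invalid.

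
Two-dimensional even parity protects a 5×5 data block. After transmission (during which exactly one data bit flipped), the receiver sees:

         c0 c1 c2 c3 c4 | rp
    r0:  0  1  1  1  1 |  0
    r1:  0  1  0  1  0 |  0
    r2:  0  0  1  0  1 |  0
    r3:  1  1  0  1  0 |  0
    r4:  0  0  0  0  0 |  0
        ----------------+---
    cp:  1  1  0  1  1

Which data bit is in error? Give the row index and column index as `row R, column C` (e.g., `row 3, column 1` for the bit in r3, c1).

row 3, column 4

Recompute each row's even parity and compare to rp:
  r0: data parity 0, sent rp 0 → ok
  r1: data parity 0, sent rp 0 → ok
  r2: data parity 0, sent rp 0 → ok
  r3: data parity 1, sent rp 0 → mismatch
  r4: data parity 0, sent rp 0 → ok
Recompute each column's even parity and compare to cp:
  c0: data parity 1, sent cp 1 → ok
  c1: data parity 1, sent cp 1 → ok
  c2: data parity 0, sent cp 0 → ok
  c3: data parity 1, sent cp 1 → ok
  c4: data parity 0, sent cp 1 → mismatch
Exactly one row (r3) and one column (c4) fail → the flipped bit is at their intersection.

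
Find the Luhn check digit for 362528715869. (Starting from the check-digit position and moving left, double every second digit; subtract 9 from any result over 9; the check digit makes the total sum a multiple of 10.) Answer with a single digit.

Partial digits right→left: 9 6 8 5 1 7 8 2 5 2 6 3
Double every second digit counting from the check-digit position (so the 1st, 3rd, 5th, ... of the partial from the right).
  doubled (with −9 where >9): 9 7 2 7 1 3 → sum 29
  kept as-is: 6 5 7 2 2 3 → sum 25
Total = 29 + 25 = 54.
Check digit = (10 − (54 mod 10)) mod 10 = 6.

6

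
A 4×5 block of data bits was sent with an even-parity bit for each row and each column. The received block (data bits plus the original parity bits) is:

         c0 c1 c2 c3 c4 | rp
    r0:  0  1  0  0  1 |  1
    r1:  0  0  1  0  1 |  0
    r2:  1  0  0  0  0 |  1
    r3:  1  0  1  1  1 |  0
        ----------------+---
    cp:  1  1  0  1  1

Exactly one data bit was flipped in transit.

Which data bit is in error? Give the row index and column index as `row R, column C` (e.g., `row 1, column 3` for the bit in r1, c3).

Recompute each row's even parity and compare to rp:
  r0: data parity 0, sent rp 1 → mismatch
  r1: data parity 0, sent rp 0 → ok
  r2: data parity 1, sent rp 1 → ok
  r3: data parity 0, sent rp 0 → ok
Recompute each column's even parity and compare to cp:
  c0: data parity 0, sent cp 1 → mismatch
  c1: data parity 1, sent cp 1 → ok
  c2: data parity 0, sent cp 0 → ok
  c3: data parity 1, sent cp 1 → ok
  c4: data parity 1, sent cp 1 → ok
Exactly one row (r0) and one column (c0) fail → the flipped bit is at their intersection.

row 0, column 0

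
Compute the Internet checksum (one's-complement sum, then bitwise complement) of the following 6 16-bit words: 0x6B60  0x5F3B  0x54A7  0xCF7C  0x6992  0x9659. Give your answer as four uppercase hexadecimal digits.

1154

One's-complement addition (fold any carry out of bit 15 back into bit 0):
  0x6B60 + 0x5F3B = 0x0CA9B
  0xCA9B + 0x54A7 = 0x11F42 → wrap carry → 0x1F43
  0x1F43 + 0xCF7C = 0x0EEBF
  0xEEBF + 0x6992 = 0x15851 → wrap carry → 0x5852
  0x5852 + 0x9659 = 0x0EEAB
One's-complement sum = 0xEEAB.
Checksum = ~0xEEAB & 0xFFFF = 0x1154.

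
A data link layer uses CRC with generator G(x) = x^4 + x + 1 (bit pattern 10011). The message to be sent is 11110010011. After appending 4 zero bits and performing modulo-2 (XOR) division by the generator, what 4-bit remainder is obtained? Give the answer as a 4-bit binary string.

Append 4 zeros: 111100100110000. Divide by 10011 (XOR where the leading bit is 1):
  pos 0: 11110 XOR 10011 = 01101
  pos 1: 11010 XOR 10011 = 01001
  pos 2: 10011 XOR 10011 = 00000
  pos 9: 11000 XOR 10011 = 01011
  pos 10: 10110 XOR 10011 = 00101
Remainder (last 4 bits) = 0101. This is the CRC / FCS.

0101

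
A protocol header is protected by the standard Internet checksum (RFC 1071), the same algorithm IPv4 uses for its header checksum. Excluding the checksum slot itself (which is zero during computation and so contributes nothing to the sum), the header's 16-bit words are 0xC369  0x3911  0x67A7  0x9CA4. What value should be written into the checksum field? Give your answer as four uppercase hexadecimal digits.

FF38

One's-complement addition (fold any carry out of bit 15 back into bit 0):
  0xC369 + 0x3911 = 0x0FC7A
  0xFC7A + 0x67A7 = 0x16421 → wrap carry → 0x6422
  0x6422 + 0x9CA4 = 0x100C6 → wrap carry → 0x00C7
One's-complement sum = 0x00C7.
Checksum = ~0x00C7 & 0xFFFF = 0xFF38.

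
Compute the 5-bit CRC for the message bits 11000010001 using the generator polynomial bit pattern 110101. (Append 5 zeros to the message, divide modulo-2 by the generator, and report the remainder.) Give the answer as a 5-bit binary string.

Append 5 zeros: 1100001000100000. Divide by 110101 (XOR where the leading bit is 1):
  pos 0: 110000 XOR 110101 = 000101
  pos 3: 101100 XOR 110101 = 011001
  pos 4: 110010 XOR 110101 = 000111
  pos 7: 111100 XOR 110101 = 001001
  pos 9: 100100 XOR 110101 = 010001
  pos 10: 100010 XOR 110101 = 010111
Remainder (last 5 bits) = 10111. This is the CRC / FCS.

10111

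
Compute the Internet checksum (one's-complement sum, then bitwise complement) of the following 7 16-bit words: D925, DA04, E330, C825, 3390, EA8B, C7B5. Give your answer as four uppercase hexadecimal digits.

One's-complement addition (fold any carry out of bit 15 back into bit 0):
  0xD925 + 0xDA04 = 0x1B329 → wrap carry → 0xB32A
  0xB32A + 0xE330 = 0x1965A → wrap carry → 0x965B
  0x965B + 0xC825 = 0x15E80 → wrap carry → 0x5E81
  0x5E81 + 0x3390 = 0x09211
  0x9211 + 0xEA8B = 0x17C9C → wrap carry → 0x7C9D
  0x7C9D + 0xC7B5 = 0x14452 → wrap carry → 0x4453
One's-complement sum = 0x4453.
Checksum = ~0x4453 & 0xFFFF = 0xBBAC.

BBAC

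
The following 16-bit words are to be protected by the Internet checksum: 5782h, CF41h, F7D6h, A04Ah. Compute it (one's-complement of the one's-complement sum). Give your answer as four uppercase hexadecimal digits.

One's-complement addition (fold any carry out of bit 15 back into bit 0):
  0x5782 + 0xCF41 = 0x126C3 → wrap carry → 0x26C4
  0x26C4 + 0xF7D6 = 0x11E9A → wrap carry → 0x1E9B
  0x1E9B + 0xA04A = 0x0BEE5
One's-complement sum = 0xBEE5.
Checksum = ~0xBEE5 & 0xFFFF = 0x411A.

411A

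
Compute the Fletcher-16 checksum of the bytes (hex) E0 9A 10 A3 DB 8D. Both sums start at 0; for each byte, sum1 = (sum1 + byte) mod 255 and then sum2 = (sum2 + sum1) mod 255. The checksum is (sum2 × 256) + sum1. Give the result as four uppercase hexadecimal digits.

Running sums (mod 255):
  after byte 0 (E0): sum1=224, sum2=224
  after byte 1 (9A): sum1=123, sum2=92
  after byte 2 (10): sum1=139, sum2=231
  after byte 3 (A3): sum1=47, sum2=23
  after byte 4 (DB): sum1=11, sum2=34
  after byte 5 (8D): sum1=152, sum2=186
Checksum = sum2·256 + sum1 = 186·256 + 152 = 47768 = 0xBA98.

BA98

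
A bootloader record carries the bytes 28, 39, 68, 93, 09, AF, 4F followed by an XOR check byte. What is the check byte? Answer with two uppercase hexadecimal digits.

XOR the bytes together:
  start with 0x28
  0x28 ⊕ 0x39 = 0x11
  0x11 ⊕ 0x68 = 0x79
  0x79 ⊕ 0x93 = 0xEA
  0xEA ⊕ 0x09 = 0xE3
  0xE3 ⊕ 0xAF = 0x4C
  0x4C ⊕ 0x4F = 0x03

03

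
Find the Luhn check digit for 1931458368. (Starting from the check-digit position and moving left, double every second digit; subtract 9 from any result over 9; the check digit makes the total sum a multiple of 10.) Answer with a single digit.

3

Partial digits right→left: 8 6 3 8 5 4 1 3 9 1
Double every second digit counting from the check-digit position (so the 1st, 3rd, 5th, ... of the partial from the right).
  doubled (with −9 where >9): 7 6 1 2 9 → sum 25
  kept as-is: 6 8 4 3 1 → sum 22
Total = 25 + 22 = 47.
Check digit = (10 − (47 mod 10)) mod 10 = 3.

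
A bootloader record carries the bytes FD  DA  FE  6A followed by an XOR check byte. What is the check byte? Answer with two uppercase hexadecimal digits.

XOR the bytes together:
  start with 0xFD
  0xFD ⊕ 0xDA = 0x27
  0x27 ⊕ 0xFE = 0xD9
  0xD9 ⊕ 0x6A = 0xB3

B3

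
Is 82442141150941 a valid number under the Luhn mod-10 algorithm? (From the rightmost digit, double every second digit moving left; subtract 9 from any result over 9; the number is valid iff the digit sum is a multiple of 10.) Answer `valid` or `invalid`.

valid

From the right, keep odd positions and double even positions (subtract 9 from any doubled value over 9):
  doubled (positions 2,4,...): 8 0 2 8 4 8 7 → sum 37
  kept (positions 1,3,...): 1 9 5 1 1 4 2 → sum 23
Total = 60.
60 mod 10 = 0, so the number is valid.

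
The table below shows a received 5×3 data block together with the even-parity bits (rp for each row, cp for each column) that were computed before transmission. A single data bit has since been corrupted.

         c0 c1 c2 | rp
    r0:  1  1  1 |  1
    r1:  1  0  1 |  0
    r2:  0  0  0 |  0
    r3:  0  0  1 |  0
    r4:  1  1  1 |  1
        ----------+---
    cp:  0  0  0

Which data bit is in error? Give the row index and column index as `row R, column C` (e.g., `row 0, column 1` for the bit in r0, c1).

row 3, column 0

Recompute each row's even parity and compare to rp:
  r0: data parity 1, sent rp 1 → ok
  r1: data parity 0, sent rp 0 → ok
  r2: data parity 0, sent rp 0 → ok
  r3: data parity 1, sent rp 0 → mismatch
  r4: data parity 1, sent rp 1 → ok
Recompute each column's even parity and compare to cp:
  c0: data parity 1, sent cp 0 → mismatch
  c1: data parity 0, sent cp 0 → ok
  c2: data parity 0, sent cp 0 → ok
Exactly one row (r3) and one column (c0) fail → the flipped bit is at their intersection.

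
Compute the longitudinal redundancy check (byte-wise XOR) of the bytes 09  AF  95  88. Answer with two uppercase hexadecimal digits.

BB

XOR the bytes together:
  start with 0x09
  0x09 ⊕ 0xAF = 0xA6
  0xA6 ⊕ 0x95 = 0x33
  0x33 ⊕ 0x88 = 0xBB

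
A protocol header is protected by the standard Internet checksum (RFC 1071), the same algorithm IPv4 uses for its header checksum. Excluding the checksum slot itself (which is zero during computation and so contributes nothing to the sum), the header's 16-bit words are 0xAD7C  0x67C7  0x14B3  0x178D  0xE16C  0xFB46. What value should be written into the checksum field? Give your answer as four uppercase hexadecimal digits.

E1C7

One's-complement addition (fold any carry out of bit 15 back into bit 0):
  0xAD7C + 0x67C7 = 0x11543 → wrap carry → 0x1544
  0x1544 + 0x14B3 = 0x029F7
  0x29F7 + 0x178D = 0x04184
  0x4184 + 0xE16C = 0x122F0 → wrap carry → 0x22F1
  0x22F1 + 0xFB46 = 0x11E37 → wrap carry → 0x1E38
One's-complement sum = 0x1E38.
Checksum = ~0x1E38 & 0xFFFF = 0xE1C7.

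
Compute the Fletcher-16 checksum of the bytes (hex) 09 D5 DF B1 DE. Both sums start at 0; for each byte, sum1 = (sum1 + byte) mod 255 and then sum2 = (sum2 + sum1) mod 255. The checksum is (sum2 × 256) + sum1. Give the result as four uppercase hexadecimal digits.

664F

Running sums (mod 255):
  after byte 0 (09): sum1=9, sum2=9
  after byte 1 (D5): sum1=222, sum2=231
  after byte 2 (DF): sum1=190, sum2=166
  after byte 3 (B1): sum1=112, sum2=23
  after byte 4 (DE): sum1=79, sum2=102
Checksum = sum2·256 + sum1 = 102·256 + 79 = 26191 = 0x664F.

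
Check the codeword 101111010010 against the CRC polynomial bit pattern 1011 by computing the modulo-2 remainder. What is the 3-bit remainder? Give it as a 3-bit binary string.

Modulo-2 division of 101111010010 by 1011:
  pos 0: 1011 XOR 1011 = 0000
  pos 4: 1101 XOR 1011 = 0110
  pos 5: 1100 XOR 1011 = 0111
  pos 6: 1110 XOR 1011 = 0101
  pos 7: 1011 XOR 1011 = 0000
Remainder = 000 (zero — the frame passes the CRC check).

000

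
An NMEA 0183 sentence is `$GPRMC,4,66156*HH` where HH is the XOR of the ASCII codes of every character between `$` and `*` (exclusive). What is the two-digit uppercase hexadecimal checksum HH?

XOR the ASCII codes of the payload characters:
  'G' = 0x47 → acc = 0x47
  'P' = 0x50 → acc = 0x17
  'R' = 0x52 → acc = 0x45
  'M' = 0x4D → acc = 0x08
  'C' = 0x43 → acc = 0x4B
  ',' = 0x2C → acc = 0x67
  '4' = 0x34 → acc = 0x53
  ',' = 0x2C → acc = 0x7F
  '6' = 0x36 → acc = 0x49
  '6' = 0x36 → acc = 0x7F
  '1' = 0x31 → acc = 0x4E
  '5' = 0x35 → acc = 0x7B
  '6' = 0x36 → acc = 0x4D
Checksum = 0x4D.

4D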